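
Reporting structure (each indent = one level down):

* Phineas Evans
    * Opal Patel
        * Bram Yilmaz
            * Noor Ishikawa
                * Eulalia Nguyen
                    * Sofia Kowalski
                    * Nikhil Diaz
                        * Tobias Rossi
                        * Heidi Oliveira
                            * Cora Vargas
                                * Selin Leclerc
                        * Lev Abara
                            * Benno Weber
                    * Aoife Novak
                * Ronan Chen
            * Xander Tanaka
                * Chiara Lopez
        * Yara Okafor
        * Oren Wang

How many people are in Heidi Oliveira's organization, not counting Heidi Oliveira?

2

Heidi Oliveira directly manages Cora Vargas. Under Cora Vargas: Selin Leclerc (1). That's 2 in total.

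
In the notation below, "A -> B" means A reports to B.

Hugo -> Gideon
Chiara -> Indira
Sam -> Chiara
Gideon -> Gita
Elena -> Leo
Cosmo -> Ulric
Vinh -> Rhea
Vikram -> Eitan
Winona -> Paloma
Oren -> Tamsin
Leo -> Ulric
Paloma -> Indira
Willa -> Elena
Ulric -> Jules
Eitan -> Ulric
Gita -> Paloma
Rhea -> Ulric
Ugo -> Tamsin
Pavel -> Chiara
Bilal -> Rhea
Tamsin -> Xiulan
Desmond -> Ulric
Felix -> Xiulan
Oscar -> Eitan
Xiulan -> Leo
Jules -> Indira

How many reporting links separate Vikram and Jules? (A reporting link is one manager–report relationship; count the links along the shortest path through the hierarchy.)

3

Vikram is in Jules's organization: the chain from Vikram up to Jules is Vikram → Eitan → Ulric → Jules, which is 3 links.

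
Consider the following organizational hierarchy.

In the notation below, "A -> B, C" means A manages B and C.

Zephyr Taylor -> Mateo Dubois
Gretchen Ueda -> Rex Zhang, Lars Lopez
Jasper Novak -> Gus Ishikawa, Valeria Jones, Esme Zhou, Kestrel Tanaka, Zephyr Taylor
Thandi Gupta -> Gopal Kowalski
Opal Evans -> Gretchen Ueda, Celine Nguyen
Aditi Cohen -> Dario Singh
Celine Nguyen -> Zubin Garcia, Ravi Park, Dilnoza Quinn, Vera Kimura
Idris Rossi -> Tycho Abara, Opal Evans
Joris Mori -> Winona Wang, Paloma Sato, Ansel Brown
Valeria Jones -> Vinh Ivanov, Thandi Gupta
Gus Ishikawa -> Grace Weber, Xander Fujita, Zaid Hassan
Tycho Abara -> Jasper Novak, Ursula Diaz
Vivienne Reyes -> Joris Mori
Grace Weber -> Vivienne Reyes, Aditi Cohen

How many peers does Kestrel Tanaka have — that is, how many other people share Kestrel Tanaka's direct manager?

Kestrel Tanaka reports to Jasper Novak. Jasper Novak's other direct reports are Gus Ishikawa, Valeria Jones, Esme Zhou, Zephyr Taylor — 4 peers.

4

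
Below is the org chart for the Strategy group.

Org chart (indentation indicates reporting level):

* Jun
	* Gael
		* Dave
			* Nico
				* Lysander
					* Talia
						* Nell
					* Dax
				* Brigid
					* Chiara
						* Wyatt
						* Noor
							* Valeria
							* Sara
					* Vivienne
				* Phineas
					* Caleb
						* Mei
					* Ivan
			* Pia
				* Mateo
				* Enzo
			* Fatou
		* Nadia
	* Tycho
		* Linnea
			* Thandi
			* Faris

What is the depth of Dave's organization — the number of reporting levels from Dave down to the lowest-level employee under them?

The longest chain under Dave runs Dave → Nico → Brigid → Chiara → Noor → Sara, which is 5 levels below Dave.

5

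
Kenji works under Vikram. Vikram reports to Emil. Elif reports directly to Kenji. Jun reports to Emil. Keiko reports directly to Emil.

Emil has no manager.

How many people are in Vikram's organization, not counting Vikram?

Vikram directly manages Kenji. Under Kenji: Elif (1). That's 2 in total.

2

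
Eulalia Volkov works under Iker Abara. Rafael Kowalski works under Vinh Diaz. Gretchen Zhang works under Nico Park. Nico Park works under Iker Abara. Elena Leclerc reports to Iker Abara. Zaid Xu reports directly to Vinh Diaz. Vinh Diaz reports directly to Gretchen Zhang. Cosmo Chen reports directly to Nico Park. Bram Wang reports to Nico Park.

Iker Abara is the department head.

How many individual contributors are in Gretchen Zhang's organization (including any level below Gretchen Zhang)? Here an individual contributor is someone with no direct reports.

The people in Gretchen Zhang's organization with no one reporting to them are Rafael Kowalski, Zaid Xu. That is 2.

2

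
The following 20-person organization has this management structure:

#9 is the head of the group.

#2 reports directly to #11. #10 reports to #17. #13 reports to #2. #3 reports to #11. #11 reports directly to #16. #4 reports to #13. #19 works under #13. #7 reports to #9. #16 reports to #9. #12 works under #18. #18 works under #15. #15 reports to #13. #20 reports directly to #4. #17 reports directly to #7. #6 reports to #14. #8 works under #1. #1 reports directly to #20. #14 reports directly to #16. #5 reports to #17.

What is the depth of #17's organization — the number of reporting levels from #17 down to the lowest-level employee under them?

The longest chain under #17 runs #17 → #10, which is 1 level below #17.

1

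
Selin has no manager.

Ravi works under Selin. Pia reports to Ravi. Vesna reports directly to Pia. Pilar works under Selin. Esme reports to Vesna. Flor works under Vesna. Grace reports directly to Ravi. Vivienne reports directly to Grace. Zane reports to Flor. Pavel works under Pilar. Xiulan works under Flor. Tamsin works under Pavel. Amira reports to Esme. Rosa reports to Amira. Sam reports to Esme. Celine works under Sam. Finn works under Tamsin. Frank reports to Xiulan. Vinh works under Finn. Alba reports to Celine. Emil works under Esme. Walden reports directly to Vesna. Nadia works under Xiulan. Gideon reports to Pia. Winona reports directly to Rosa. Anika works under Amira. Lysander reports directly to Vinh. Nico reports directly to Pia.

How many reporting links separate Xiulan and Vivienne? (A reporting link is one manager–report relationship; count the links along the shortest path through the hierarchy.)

Xiulan is 4 levels below Ravi, and Vivienne is 2 levels below Ravi (their lowest common manager). The shortest path runs up from Xiulan to Ravi and back down to Vivienne: 4 + 2 = 6 links.

6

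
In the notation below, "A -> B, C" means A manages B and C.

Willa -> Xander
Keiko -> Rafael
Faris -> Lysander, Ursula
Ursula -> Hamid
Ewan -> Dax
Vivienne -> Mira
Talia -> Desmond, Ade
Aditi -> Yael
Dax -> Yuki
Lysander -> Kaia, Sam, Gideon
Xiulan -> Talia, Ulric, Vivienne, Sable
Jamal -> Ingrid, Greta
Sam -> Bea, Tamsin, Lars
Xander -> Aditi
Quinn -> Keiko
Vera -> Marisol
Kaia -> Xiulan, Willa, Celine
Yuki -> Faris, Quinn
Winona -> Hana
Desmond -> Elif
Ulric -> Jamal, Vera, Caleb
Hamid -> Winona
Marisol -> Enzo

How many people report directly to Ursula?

1

Ursula directly manages Hamid. That is 1 direct report.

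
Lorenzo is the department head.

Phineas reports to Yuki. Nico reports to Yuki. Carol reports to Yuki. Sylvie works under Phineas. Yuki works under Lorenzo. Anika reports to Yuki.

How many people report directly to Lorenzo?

Lorenzo directly manages Yuki. That is 1 direct report.

1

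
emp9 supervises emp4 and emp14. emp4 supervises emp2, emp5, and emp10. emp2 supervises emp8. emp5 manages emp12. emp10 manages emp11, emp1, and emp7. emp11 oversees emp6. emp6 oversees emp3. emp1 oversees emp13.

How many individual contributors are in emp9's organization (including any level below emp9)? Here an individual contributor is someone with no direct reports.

6

The people in emp9's organization with no one reporting to them are emp14, emp7, emp13, emp3, emp12, emp8. That is 6.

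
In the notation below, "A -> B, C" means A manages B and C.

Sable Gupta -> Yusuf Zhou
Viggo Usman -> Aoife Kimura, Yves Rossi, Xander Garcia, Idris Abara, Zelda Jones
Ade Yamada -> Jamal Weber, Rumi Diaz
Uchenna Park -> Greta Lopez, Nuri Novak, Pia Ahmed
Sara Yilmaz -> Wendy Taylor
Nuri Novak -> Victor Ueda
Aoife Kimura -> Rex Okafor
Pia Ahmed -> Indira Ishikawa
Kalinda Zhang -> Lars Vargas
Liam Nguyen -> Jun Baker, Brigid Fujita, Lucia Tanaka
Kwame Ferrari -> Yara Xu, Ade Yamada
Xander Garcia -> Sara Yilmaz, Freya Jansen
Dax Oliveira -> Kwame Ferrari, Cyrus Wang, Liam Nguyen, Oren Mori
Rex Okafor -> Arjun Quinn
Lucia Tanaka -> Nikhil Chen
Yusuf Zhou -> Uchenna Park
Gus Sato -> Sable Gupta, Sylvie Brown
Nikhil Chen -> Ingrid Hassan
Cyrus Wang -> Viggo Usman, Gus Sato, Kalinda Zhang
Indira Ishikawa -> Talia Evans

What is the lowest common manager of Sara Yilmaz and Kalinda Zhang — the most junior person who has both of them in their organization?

Sara Yilmaz's chain of managers is Xander Garcia, Viggo Usman, Cyrus Wang, Dax Oliveira. Kalinda Zhang's chain of managers is Cyrus Wang, Dax Oliveira. The first manager that appears in both chains is Cyrus Wang.

Cyrus Wang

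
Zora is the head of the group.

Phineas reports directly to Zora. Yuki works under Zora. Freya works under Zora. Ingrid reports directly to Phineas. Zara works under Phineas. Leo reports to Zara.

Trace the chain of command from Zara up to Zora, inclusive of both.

Zara reports to Phineas. Phineas reports to Zora. Zora is at the top.

Zara -> Phineas -> Zora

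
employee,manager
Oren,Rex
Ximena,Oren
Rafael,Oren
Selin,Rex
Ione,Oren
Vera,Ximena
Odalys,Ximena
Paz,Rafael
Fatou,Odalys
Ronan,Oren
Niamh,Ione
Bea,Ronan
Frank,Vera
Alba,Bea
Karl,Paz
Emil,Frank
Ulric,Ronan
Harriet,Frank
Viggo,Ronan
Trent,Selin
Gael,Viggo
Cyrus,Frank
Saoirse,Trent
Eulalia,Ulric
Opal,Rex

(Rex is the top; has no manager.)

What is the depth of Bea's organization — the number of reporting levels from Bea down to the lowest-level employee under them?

1

The longest chain under Bea runs Bea → Alba, which is 1 level below Bea.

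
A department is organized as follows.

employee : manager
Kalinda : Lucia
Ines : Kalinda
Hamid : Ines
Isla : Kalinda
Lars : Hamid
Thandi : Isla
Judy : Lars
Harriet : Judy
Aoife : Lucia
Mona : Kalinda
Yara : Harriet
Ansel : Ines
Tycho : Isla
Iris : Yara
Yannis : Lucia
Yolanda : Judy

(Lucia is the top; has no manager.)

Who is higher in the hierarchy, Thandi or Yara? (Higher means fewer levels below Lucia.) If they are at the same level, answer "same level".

Thandi

Thandi is 3 levels below Lucia; Yara is 7. Thandi is higher.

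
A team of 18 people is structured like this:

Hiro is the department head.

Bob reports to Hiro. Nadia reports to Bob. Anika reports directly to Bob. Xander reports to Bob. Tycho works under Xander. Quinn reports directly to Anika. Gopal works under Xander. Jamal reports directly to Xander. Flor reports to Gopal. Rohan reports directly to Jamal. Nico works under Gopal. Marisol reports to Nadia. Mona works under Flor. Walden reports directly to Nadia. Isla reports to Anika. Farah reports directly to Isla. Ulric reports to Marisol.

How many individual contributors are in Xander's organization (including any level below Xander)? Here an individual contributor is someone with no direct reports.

4

The people in Xander's organization with no one reporting to them are Rohan, Nico, Mona, Tycho. That is 4.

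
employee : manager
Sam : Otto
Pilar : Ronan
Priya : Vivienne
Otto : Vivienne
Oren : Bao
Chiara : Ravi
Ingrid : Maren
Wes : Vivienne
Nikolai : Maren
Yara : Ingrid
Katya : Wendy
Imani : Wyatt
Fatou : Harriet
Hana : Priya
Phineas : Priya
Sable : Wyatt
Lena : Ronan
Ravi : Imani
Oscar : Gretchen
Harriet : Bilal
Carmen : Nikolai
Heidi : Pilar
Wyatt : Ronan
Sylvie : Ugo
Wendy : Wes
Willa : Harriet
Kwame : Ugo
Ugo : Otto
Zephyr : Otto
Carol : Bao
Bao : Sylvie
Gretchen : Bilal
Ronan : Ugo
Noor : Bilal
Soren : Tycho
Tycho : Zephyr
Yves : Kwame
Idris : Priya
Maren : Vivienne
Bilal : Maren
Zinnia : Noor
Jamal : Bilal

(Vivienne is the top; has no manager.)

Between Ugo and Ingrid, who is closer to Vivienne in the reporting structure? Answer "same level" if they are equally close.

Both Ugo and Ingrid are 2 levels below Vivienne.

same level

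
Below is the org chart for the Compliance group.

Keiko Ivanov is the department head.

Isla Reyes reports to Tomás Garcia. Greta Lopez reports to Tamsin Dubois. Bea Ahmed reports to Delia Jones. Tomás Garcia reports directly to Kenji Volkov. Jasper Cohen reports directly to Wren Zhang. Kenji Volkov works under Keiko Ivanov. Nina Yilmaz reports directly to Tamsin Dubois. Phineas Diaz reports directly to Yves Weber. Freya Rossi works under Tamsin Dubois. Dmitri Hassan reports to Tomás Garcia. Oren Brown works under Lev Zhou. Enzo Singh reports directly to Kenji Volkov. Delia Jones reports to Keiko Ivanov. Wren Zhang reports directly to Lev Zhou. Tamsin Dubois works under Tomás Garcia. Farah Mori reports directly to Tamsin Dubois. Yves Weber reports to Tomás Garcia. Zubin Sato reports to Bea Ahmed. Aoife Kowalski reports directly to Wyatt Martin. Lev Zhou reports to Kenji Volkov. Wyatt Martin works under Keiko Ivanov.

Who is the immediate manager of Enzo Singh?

Enzo Singh reports directly to Kenji Volkov.

Kenji Volkov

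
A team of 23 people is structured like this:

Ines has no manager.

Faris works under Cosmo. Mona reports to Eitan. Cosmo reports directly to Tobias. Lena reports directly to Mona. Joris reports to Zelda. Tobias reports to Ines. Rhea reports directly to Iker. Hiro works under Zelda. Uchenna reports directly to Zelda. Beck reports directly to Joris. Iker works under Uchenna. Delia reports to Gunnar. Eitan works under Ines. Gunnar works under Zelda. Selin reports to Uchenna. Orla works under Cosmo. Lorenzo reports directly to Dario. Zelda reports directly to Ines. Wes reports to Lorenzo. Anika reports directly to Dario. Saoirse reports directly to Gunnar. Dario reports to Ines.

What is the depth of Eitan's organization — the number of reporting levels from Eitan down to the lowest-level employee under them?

The longest chain under Eitan runs Eitan → Mona → Lena, which is 2 levels below Eitan.

2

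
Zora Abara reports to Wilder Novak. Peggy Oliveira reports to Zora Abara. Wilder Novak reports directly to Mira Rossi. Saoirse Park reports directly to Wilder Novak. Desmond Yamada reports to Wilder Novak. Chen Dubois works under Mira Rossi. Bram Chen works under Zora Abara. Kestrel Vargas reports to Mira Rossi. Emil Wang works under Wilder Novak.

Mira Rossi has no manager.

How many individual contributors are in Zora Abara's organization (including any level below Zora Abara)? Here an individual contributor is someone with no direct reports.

2

The people in Zora Abara's organization with no one reporting to them are Bram Chen, Peggy Oliveira. That is 2.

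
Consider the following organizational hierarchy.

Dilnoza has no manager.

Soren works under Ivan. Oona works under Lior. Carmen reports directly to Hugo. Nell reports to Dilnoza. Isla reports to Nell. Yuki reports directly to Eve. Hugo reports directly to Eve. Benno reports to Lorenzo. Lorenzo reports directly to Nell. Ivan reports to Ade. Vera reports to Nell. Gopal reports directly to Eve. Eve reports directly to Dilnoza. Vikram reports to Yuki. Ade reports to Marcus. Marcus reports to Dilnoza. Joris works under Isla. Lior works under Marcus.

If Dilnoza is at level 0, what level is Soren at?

4

Chain from Soren up to Dilnoza: Soren → Ivan → Ade → Marcus → Dilnoza. That is 4 steps up, so Soren is 4 levels below Dilnoza.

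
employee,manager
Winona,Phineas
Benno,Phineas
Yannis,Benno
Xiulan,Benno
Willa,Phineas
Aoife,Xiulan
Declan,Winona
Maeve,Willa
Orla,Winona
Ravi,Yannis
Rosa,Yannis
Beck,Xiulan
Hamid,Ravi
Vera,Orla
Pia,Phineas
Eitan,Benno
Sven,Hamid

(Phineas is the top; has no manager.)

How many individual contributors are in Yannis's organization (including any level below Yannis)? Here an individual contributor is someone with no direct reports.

2

The people in Yannis's organization with no one reporting to them are Rosa, Sven. That is 2.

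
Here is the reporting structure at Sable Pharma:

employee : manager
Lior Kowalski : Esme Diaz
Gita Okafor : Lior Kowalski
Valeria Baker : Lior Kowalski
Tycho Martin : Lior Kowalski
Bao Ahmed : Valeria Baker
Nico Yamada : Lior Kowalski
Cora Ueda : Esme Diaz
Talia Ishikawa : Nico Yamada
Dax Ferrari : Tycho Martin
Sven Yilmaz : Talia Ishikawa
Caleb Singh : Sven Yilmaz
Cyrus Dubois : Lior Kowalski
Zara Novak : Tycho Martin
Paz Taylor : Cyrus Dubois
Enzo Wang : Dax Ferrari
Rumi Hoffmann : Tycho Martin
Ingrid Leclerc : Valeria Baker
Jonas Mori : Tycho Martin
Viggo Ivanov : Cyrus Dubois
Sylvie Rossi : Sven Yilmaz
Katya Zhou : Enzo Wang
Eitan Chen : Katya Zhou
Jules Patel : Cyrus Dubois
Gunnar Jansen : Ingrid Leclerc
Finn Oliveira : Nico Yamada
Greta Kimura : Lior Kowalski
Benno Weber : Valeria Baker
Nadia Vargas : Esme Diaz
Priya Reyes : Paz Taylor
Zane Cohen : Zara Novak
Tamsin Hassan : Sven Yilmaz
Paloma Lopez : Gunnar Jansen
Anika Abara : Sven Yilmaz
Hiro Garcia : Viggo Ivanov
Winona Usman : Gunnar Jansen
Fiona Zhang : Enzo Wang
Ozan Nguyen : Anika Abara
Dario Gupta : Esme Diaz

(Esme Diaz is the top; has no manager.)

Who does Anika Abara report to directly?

Sven Yilmaz

Anika Abara reports directly to Sven Yilmaz.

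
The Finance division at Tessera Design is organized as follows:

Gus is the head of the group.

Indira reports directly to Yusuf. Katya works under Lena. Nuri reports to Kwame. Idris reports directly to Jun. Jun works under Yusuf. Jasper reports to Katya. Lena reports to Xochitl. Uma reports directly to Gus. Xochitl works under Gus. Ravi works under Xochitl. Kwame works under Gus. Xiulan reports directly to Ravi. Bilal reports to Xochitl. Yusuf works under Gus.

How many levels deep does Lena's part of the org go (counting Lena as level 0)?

2

The longest chain under Lena runs Lena → Katya → Jasper, which is 2 levels below Lena.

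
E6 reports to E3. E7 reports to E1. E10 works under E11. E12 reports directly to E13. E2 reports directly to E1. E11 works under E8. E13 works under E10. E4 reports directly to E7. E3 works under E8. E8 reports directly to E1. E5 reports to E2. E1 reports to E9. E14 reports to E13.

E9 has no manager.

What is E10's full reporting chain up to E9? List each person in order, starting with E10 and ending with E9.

E10 -> E11 -> E8 -> E1 -> E9

E10 reports to E11. E11 reports to E8. E8 reports to E1. E1 reports to E9. E9 is at the top.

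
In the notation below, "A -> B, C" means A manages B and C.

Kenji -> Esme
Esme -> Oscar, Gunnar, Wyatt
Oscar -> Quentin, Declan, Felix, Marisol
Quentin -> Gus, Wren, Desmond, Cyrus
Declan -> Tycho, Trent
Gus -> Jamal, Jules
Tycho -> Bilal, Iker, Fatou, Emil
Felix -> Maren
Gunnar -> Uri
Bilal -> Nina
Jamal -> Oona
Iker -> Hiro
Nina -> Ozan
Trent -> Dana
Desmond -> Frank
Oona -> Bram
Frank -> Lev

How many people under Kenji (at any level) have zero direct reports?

The people in Kenji's organization with no one reporting to them are Wyatt, Uri, Marisol, Maren, Dana, Emil, Fatou, Hiro, Ozan, Cyrus, Lev, Wren, Jules, Bram. That is 14.

14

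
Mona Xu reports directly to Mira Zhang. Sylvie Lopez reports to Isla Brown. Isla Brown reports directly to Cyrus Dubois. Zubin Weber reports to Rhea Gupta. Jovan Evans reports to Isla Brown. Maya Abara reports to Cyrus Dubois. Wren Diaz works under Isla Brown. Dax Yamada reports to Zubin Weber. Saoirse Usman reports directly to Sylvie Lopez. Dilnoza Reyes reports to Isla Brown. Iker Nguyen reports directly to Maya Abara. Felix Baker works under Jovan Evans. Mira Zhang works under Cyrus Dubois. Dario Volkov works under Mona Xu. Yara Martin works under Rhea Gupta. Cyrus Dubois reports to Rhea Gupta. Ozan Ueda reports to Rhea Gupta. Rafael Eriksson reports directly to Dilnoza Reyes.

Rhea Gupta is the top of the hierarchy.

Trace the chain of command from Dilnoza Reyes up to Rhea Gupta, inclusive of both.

Dilnoza Reyes -> Isla Brown -> Cyrus Dubois -> Rhea Gupta

Dilnoza Reyes reports to Isla Brown. Isla Brown reports to Cyrus Dubois. Cyrus Dubois reports to Rhea Gupta. Rhea Gupta is at the top.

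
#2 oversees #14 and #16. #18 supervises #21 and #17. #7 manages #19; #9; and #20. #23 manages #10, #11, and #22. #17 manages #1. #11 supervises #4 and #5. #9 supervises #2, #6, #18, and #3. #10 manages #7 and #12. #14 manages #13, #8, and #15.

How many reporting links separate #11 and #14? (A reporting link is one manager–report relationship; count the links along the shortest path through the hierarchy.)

6

#11 is 1 level below #23, and #14 is 5 levels below #23 (their lowest common manager). The shortest path runs up from #11 to #23 and back down to #14: 1 + 5 = 6 links.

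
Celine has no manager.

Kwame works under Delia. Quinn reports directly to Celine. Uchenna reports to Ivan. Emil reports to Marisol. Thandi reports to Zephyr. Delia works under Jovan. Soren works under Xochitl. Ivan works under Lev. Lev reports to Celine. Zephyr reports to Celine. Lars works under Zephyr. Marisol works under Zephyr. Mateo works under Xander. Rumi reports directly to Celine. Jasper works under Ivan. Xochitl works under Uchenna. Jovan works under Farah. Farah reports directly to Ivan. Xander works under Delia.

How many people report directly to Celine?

Celine directly manages Lev, Zephyr, Rumi, Quinn. That is 4 direct reports.

4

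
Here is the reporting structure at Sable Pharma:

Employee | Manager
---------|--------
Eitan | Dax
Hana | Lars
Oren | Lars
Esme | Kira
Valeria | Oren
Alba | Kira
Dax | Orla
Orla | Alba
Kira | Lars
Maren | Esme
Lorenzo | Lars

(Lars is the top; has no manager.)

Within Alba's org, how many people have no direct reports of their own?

The only person in Alba's organization with no one reporting to them is Eitan. That is 1.

1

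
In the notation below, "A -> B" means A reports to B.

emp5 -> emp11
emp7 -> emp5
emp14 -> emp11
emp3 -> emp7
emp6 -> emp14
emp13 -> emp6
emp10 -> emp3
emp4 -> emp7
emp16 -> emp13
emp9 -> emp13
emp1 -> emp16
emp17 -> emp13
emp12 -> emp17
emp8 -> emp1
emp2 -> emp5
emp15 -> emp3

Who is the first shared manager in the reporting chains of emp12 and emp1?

emp13

emp12's chain of managers is emp17, emp13, emp6, emp14, emp11. emp1's chain of managers is emp16, emp13, emp6, emp14, emp11. The first manager that appears in both chains is emp13.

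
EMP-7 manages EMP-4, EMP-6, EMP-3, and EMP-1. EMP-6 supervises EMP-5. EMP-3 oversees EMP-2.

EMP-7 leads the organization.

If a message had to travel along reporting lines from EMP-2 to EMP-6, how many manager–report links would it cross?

3

EMP-2 is 2 levels below EMP-7, and EMP-6 is 1 level below EMP-7 (their lowest common manager). The shortest path runs up from EMP-2 to EMP-7 and back down to EMP-6: 2 + 1 = 3 links.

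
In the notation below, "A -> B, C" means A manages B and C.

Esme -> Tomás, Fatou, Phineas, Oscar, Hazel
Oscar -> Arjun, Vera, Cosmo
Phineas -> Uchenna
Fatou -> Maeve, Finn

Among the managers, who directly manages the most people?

Esme

Direct-report counts: Esme has 5; Oscar has 3; Phineas has 1; Fatou has 2. The largest is 5, held by Esme.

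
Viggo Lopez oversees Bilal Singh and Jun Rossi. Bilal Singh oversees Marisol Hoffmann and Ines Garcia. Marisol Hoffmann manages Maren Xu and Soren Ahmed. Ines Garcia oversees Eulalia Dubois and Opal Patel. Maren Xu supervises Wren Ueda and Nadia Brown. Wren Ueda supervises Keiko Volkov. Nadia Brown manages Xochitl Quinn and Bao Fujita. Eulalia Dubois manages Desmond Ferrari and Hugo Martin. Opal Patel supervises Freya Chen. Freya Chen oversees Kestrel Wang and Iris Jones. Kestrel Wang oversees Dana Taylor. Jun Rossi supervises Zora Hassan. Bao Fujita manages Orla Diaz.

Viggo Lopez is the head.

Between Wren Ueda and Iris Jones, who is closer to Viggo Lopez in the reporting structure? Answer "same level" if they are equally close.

Wren Ueda is 4 levels below Viggo Lopez; Iris Jones is 5. Wren Ueda is higher.

Wren Ueda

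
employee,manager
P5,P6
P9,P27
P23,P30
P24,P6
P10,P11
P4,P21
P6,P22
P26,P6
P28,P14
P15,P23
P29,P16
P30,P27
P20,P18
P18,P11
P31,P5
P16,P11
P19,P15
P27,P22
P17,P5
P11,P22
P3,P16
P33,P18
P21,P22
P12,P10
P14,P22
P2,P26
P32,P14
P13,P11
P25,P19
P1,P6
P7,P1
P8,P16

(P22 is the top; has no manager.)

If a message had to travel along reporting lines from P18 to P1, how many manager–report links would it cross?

4

P18 is 2 levels below P22, and P1 is 2 levels below P22 (their lowest common manager). The shortest path runs up from P18 to P22 and back down to P1: 2 + 2 = 4 links.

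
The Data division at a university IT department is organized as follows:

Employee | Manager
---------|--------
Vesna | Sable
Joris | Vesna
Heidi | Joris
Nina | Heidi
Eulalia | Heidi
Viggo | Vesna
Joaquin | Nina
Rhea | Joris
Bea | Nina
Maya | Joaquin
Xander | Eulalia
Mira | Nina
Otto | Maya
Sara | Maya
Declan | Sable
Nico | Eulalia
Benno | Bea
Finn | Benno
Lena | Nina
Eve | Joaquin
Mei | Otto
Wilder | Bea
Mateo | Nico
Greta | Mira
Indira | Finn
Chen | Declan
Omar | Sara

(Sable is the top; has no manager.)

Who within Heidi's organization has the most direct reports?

Direct-report counts within Heidi's organization: Heidi has 2; Eulalia has 2; Nico has 1; Nina has 4; Mira has 1; Bea has 2; Benno has 1; Finn has 1; Joaquin has 2; Maya has 2; Sara has 1; Otto has 1. The largest is 4, held by Nina.

Nina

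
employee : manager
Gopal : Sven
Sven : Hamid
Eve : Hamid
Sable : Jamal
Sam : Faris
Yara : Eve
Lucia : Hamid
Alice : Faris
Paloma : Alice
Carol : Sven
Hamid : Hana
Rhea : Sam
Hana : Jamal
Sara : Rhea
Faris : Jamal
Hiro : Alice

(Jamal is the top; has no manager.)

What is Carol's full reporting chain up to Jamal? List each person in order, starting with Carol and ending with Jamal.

Carol reports to Sven. Sven reports to Hamid. Hamid reports to Hana. Hana reports to Jamal. Jamal is at the top.

Carol -> Sven -> Hamid -> Hana -> Jamal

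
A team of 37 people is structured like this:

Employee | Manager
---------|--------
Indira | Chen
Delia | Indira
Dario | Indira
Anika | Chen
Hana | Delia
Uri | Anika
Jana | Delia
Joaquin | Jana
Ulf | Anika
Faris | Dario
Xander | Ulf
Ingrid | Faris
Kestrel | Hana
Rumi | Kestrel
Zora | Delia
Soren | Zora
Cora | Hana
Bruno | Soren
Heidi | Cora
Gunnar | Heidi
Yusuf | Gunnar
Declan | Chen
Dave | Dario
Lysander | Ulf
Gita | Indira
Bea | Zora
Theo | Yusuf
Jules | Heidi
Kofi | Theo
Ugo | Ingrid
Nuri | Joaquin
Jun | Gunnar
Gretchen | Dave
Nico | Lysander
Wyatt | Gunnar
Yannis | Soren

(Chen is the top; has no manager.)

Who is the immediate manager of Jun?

Jun reports directly to Gunnar.

Gunnar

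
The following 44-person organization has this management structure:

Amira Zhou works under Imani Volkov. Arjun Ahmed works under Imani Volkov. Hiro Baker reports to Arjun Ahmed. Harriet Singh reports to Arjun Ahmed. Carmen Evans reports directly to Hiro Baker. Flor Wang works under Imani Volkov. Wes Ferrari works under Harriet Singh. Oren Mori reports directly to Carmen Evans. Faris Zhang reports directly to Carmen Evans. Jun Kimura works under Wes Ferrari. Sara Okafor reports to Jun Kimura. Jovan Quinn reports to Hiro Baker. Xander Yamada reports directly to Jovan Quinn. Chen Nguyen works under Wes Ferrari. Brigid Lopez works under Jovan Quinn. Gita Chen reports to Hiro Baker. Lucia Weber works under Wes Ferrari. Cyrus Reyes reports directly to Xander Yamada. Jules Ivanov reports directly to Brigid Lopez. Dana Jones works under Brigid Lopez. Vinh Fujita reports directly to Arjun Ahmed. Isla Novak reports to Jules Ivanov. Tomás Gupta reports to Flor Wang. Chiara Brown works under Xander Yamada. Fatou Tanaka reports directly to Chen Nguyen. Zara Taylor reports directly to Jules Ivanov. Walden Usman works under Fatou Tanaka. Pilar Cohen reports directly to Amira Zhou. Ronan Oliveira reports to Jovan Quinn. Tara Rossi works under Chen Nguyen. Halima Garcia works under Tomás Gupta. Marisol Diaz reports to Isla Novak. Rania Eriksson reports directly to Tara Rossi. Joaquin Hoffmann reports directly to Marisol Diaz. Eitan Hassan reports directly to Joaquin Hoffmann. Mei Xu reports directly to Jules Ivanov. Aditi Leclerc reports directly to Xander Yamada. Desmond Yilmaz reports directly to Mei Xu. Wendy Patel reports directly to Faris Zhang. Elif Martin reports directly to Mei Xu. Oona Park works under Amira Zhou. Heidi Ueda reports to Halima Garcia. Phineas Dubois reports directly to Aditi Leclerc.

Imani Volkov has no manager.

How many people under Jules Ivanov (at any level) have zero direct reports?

The people in Jules Ivanov's organization with no one reporting to them are Elif Martin, Desmond Yilmaz, Zara Taylor, Eitan Hassan. That is 4.

4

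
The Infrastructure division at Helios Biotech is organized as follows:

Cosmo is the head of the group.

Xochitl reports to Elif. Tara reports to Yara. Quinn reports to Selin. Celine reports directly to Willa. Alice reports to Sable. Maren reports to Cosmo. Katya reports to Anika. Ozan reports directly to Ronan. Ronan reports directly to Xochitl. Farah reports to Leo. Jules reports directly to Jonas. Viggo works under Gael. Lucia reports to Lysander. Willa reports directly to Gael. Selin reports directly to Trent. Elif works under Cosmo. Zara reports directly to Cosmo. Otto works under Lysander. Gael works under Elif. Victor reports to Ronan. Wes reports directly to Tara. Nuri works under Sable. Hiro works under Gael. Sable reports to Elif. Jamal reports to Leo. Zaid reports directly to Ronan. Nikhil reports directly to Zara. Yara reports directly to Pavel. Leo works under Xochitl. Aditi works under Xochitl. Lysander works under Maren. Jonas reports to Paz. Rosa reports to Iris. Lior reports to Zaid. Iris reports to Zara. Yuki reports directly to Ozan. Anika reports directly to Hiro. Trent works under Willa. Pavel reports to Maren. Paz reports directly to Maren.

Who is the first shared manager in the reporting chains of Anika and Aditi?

Elif

Anika's chain of managers is Hiro, Gael, Elif, Cosmo. Aditi's chain of managers is Xochitl, Elif, Cosmo. The first manager that appears in both chains is Elif.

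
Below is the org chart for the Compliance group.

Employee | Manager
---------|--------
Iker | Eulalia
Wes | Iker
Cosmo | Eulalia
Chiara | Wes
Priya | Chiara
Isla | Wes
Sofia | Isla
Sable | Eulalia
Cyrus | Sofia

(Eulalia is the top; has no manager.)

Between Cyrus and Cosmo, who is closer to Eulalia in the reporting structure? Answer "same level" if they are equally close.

Cyrus is 5 levels below Eulalia; Cosmo is 1. Cosmo is higher.

Cosmo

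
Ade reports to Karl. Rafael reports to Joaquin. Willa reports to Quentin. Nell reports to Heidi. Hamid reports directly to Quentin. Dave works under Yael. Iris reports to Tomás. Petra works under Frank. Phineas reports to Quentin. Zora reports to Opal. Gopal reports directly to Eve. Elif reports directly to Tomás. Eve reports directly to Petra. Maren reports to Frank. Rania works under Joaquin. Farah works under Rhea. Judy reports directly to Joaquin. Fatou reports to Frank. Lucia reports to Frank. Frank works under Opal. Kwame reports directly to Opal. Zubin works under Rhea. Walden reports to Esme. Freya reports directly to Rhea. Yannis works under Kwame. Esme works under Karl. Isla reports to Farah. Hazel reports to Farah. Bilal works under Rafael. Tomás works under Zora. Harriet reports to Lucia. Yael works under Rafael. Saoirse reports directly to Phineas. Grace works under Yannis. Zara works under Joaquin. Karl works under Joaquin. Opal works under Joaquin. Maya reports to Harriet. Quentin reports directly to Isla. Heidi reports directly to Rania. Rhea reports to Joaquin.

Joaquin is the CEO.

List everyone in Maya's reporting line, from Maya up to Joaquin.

Maya reports to Harriet. Harriet reports to Lucia. Lucia reports to Frank. Frank reports to Opal. Opal reports to Joaquin. Joaquin is at the top.

Maya -> Harriet -> Lucia -> Frank -> Opal -> Joaquin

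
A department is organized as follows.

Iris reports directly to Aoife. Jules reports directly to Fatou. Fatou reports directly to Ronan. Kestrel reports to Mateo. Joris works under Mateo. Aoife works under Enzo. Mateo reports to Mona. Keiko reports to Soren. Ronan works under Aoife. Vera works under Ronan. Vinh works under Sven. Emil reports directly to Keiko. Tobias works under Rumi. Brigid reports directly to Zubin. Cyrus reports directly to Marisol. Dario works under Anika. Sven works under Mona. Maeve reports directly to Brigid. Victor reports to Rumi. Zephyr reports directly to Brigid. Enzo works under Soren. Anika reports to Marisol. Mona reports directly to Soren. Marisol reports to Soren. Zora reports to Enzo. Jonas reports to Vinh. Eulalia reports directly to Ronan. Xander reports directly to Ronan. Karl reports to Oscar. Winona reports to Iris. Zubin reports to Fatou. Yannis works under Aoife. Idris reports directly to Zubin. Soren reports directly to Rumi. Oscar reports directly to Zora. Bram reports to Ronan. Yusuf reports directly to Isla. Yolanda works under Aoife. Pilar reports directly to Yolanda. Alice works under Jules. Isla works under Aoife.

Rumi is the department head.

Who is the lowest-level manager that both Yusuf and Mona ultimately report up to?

Soren

Yusuf's chain of managers is Isla, Aoife, Enzo, Soren, Rumi. Mona's chain of managers is Soren, Rumi. The first manager that appears in both chains is Soren.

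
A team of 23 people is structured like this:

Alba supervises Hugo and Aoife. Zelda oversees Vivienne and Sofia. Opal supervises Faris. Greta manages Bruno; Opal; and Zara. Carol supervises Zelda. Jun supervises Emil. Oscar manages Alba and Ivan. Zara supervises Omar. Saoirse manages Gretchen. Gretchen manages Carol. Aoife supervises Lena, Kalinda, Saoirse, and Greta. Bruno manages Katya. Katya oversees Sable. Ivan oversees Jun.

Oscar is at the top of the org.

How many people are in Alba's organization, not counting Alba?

18

Alba directly manages Aoife, Hugo. Under Aoife: Lena, Kalinda, Saoirse, Gretchen, Carol, Zelda, Vivienne, Sofia, Greta, Opal, Faris, Bruno, Katya, Sable, Zara, Omar (16). Hugo has no reports. So Alba's organization is 2 direct reports plus everyone under them: 17 + 1 = 18.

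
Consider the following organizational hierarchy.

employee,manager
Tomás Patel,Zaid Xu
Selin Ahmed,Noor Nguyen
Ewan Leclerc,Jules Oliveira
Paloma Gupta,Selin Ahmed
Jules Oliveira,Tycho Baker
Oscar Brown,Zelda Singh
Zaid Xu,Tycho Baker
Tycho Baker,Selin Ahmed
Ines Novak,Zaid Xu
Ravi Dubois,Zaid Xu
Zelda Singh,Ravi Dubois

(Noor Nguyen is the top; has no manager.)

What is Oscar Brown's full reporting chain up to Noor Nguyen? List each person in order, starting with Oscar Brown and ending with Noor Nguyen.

Oscar Brown reports to Zelda Singh. Zelda Singh reports to Ravi Dubois. Ravi Dubois reports to Zaid Xu. Zaid Xu reports to Tycho Baker. Tycho Baker reports to Selin Ahmed. Selin Ahmed reports to Noor Nguyen. Noor Nguyen is at the top.

Oscar Brown -> Zelda Singh -> Ravi Dubois -> Zaid Xu -> Tycho Baker -> Selin Ahmed -> Noor Nguyen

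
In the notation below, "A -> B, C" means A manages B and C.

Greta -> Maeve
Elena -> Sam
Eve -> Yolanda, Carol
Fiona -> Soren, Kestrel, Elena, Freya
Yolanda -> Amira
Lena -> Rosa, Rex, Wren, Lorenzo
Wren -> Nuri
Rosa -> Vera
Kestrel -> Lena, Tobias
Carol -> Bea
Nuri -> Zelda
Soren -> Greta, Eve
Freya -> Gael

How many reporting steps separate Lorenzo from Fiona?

Chain from Lorenzo up to Fiona: Lorenzo → Lena → Kestrel → Fiona. That is 3 steps up, so Lorenzo is 3 levels below Fiona.

3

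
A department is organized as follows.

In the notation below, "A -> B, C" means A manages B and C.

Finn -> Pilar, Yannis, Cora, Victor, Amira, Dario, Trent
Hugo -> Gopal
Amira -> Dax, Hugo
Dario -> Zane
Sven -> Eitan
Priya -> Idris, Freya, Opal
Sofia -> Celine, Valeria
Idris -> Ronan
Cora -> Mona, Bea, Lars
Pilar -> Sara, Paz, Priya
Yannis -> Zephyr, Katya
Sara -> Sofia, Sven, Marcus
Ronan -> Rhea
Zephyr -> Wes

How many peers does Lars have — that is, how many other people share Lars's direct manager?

2

Lars reports to Cora. Cora's other direct reports are Mona, Bea — 2 peers.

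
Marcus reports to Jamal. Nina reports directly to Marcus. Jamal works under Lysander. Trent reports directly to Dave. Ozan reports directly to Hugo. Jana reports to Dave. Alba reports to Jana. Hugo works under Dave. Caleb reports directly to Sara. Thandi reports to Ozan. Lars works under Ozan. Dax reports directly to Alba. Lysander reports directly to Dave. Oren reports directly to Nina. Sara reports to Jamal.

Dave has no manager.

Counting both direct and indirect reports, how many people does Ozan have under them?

Ozan directly manages Thandi, Lars. Thandi has no reports. Lars has no reports. So Ozan's organization is 2 direct reports plus everyone under them: 1 + 1 = 2.

2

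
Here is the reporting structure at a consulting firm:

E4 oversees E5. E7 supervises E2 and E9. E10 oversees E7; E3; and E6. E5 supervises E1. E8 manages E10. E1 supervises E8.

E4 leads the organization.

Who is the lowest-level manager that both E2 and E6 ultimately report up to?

E10

E2's chain of managers is E7, E10, E8, E1, E5, E4. E6's chain of managers is E10, E8, E1, E5, E4. The first manager that appears in both chains is E10.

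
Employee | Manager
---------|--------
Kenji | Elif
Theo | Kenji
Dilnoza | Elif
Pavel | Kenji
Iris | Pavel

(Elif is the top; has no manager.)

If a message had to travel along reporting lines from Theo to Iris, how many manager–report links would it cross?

3

Theo is 1 level below Kenji, and Iris is 2 levels below Kenji (their lowest common manager). The shortest path runs up from Theo to Kenji and back down to Iris: 1 + 2 = 3 links.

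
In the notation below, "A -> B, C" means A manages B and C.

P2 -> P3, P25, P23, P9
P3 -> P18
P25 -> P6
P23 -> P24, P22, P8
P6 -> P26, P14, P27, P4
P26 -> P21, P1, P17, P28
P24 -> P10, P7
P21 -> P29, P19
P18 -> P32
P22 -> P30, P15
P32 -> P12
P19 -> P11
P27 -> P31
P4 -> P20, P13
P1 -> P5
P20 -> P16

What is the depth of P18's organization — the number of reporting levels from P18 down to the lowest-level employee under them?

2

The longest chain under P18 runs P18 → P32 → P12, which is 2 levels below P18.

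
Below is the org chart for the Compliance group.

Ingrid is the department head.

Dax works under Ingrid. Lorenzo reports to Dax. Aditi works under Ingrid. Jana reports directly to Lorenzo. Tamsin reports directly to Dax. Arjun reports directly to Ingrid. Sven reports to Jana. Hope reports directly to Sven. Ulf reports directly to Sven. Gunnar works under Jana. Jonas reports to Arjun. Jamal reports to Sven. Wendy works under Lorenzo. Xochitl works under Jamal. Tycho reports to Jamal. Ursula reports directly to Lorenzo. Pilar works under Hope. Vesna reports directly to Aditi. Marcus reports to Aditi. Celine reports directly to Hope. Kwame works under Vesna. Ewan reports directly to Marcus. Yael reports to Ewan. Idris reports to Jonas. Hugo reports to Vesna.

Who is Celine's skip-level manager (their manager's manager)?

Celine reports to Hope, and Hope reports to Sven. So Celine's skip-level manager is Sven.

Sven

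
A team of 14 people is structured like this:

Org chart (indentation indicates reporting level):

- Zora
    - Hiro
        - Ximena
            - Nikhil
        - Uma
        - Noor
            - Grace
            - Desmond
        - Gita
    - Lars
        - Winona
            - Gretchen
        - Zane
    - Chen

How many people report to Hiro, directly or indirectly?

Hiro directly manages Ximena, Uma, Noor, Gita. Under Ximena: Nikhil (1). Uma has no reports. Under Noor: Desmond, Grace (2). Gita has no reports. So Hiro's organization is 4 direct reports plus everyone under them: 2 + 1 + 3 + 1 = 7.

7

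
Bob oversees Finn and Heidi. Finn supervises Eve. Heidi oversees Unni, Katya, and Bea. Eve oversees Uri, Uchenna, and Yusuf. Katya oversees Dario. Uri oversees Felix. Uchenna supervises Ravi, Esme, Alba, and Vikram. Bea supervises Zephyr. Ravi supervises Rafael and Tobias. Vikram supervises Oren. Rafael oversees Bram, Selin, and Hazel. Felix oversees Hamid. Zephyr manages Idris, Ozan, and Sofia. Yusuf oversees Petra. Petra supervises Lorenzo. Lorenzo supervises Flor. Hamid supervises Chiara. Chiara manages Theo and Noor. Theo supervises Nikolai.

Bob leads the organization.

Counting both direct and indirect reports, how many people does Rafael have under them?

Rafael directly manages Bram, Selin, Hazel. Bram has no reports. Selin has no reports. Hazel has no reports. So Rafael's organization is 3 direct reports plus everyone under them: 1 + 1 + 1 = 3.

3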